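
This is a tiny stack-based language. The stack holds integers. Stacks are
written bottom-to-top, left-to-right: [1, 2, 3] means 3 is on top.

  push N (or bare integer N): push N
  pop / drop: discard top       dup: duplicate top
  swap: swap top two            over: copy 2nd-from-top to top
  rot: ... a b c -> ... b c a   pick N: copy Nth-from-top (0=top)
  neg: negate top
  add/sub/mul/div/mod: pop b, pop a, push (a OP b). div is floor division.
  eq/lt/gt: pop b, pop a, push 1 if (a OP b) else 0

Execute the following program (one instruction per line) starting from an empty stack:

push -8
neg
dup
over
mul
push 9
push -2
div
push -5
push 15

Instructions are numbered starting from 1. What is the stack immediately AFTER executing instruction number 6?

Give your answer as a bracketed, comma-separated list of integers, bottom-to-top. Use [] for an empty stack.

Step 1 ('push -8'): [-8]
Step 2 ('neg'): [8]
Step 3 ('dup'): [8, 8]
Step 4 ('over'): [8, 8, 8]
Step 5 ('mul'): [8, 64]
Step 6 ('push 9'): [8, 64, 9]

Answer: [8, 64, 9]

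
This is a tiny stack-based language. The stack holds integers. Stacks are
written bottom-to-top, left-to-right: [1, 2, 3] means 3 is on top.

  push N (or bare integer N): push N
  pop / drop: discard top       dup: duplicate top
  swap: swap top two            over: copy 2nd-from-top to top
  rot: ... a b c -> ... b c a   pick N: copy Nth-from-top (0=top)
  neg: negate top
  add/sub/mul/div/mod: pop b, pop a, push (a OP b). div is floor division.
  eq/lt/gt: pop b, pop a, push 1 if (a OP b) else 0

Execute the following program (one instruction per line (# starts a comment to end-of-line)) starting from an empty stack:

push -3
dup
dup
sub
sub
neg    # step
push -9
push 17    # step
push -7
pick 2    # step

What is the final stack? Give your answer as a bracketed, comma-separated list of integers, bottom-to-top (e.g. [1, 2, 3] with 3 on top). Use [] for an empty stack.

Answer: [3, -9, 17, -7, -9]

Derivation:
After 'push -3': [-3]
After 'dup': [-3, -3]
After 'dup': [-3, -3, -3]
After 'sub': [-3, 0]
After 'sub': [-3]
After 'neg': [3]
After 'push -9': [3, -9]
After 'push 17': [3, -9, 17]
After 'push -7': [3, -9, 17, -7]
After 'pick 2': [3, -9, 17, -7, -9]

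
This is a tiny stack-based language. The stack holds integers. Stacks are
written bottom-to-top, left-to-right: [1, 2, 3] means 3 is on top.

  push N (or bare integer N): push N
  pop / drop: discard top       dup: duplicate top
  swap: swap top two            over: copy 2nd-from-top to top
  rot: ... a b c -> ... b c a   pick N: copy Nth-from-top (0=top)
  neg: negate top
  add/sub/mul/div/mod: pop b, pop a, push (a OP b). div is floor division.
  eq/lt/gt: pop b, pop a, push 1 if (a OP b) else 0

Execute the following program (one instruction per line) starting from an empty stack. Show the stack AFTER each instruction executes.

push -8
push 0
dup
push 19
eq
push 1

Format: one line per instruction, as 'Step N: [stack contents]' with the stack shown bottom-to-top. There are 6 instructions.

Step 1: [-8]
Step 2: [-8, 0]
Step 3: [-8, 0, 0]
Step 4: [-8, 0, 0, 19]
Step 5: [-8, 0, 0]
Step 6: [-8, 0, 0, 1]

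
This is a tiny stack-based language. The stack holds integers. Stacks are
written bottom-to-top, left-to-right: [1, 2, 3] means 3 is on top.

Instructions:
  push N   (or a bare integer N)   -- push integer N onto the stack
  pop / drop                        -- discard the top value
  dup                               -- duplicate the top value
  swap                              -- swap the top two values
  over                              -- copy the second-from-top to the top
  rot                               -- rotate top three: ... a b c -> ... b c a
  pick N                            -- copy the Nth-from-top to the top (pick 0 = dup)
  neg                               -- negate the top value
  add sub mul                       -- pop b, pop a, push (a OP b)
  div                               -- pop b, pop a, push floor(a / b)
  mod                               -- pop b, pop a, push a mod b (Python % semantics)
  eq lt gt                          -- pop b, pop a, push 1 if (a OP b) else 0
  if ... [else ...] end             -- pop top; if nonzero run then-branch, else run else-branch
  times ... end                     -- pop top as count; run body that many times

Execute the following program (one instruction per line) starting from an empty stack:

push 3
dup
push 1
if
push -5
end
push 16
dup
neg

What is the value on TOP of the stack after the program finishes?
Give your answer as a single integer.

After 'push 3': [3]
After 'dup': [3, 3]
After 'push 1': [3, 3, 1]
After 'if': [3, 3]
After 'push -5': [3, 3, -5]
After 'push 16': [3, 3, -5, 16]
After 'dup': [3, 3, -5, 16, 16]
After 'neg': [3, 3, -5, 16, -16]

Answer: -16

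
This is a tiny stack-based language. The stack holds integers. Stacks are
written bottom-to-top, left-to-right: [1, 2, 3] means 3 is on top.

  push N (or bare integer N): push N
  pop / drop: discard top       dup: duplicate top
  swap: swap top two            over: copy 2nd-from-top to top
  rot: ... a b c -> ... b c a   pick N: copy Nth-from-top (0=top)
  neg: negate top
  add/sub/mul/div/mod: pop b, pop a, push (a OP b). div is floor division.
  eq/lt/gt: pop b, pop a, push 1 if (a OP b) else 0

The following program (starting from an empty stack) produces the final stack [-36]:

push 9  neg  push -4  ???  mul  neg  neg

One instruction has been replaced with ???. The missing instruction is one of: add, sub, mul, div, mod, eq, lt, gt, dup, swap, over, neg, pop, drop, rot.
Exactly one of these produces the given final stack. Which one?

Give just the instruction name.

Answer: neg

Derivation:
Stack before ???: [-9, -4]
Stack after ???:  [-9, 4]
The instruction that transforms [-9, -4] -> [-9, 4] is: neg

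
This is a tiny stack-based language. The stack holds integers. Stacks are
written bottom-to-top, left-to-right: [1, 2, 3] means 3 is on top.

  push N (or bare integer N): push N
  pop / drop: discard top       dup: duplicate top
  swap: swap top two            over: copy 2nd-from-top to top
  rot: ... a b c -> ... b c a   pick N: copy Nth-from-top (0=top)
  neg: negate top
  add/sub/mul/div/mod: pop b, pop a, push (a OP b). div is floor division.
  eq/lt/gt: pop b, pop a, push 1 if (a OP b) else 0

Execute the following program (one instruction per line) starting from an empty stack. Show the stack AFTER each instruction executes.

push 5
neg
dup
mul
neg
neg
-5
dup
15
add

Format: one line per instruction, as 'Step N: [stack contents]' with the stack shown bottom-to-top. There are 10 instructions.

Step 1: [5]
Step 2: [-5]
Step 3: [-5, -5]
Step 4: [25]
Step 5: [-25]
Step 6: [25]
Step 7: [25, -5]
Step 8: [25, -5, -5]
Step 9: [25, -5, -5, 15]
Step 10: [25, -5, 10]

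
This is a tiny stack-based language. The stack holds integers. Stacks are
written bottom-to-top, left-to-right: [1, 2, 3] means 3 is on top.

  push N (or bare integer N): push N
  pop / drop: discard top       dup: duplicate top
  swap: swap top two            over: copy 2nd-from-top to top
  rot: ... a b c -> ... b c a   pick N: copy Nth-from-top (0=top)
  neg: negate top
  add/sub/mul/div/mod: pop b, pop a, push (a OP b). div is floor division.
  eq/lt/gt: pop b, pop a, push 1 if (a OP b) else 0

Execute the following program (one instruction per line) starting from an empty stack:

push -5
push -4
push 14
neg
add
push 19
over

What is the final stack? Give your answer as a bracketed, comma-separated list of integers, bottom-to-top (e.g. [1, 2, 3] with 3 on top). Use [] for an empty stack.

Answer: [-5, -18, 19, -18]

Derivation:
After 'push -5': [-5]
After 'push -4': [-5, -4]
After 'push 14': [-5, -4, 14]
After 'neg': [-5, -4, -14]
After 'add': [-5, -18]
After 'push 19': [-5, -18, 19]
After 'over': [-5, -18, 19, -18]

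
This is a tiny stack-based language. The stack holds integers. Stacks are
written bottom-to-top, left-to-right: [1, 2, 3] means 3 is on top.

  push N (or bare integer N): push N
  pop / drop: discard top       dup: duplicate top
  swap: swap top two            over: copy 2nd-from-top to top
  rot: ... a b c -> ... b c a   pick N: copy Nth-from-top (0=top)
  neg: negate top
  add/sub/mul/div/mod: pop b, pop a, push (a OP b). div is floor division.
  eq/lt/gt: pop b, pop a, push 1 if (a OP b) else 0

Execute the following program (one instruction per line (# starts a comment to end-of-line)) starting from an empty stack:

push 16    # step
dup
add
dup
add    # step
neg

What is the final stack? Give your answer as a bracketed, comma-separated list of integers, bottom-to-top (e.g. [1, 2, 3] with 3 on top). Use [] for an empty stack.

Answer: [-64]

Derivation:
After 'push 16': [16]
After 'dup': [16, 16]
After 'add': [32]
After 'dup': [32, 32]
After 'add': [64]
After 'neg': [-64]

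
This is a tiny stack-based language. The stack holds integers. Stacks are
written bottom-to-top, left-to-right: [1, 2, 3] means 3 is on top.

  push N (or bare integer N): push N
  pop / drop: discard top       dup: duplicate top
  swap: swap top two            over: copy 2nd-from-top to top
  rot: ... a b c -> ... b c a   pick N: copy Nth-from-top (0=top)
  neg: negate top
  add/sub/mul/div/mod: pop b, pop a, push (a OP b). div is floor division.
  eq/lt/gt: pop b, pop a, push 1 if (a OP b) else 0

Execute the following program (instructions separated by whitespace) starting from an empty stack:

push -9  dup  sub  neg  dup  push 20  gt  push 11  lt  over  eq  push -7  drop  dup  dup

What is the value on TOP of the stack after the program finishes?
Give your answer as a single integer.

After 'push -9': [-9]
After 'dup': [-9, -9]
After 'sub': [0]
After 'neg': [0]
After 'dup': [0, 0]
After 'push 20': [0, 0, 20]
After 'gt': [0, 0]
After 'push 11': [0, 0, 11]
After 'lt': [0, 1]
After 'over': [0, 1, 0]
After 'eq': [0, 0]
After 'push -7': [0, 0, -7]
After 'drop': [0, 0]
After 'dup': [0, 0, 0]
After 'dup': [0, 0, 0, 0]

Answer: 0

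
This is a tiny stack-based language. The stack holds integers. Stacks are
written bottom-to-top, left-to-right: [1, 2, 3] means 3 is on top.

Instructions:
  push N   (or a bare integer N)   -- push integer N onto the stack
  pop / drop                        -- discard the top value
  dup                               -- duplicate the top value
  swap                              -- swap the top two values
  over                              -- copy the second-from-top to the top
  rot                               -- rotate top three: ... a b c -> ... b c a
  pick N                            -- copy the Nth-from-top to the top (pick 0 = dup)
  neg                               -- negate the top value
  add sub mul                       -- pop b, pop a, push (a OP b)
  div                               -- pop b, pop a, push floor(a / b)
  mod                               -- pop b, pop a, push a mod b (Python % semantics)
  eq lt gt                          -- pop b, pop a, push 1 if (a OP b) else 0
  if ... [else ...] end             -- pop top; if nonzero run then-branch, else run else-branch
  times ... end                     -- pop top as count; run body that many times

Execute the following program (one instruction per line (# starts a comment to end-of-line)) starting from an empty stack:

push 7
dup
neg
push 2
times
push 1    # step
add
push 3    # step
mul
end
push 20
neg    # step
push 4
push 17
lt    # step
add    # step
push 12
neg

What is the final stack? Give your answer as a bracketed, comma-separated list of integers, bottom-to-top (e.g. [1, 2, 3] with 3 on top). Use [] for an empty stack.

After 'push 7': [7]
After 'dup': [7, 7]
After 'neg': [7, -7]
After 'push 2': [7, -7, 2]
After 'times': [7, -7]
After 'push 1': [7, -7, 1]
After 'add': [7, -6]
After 'push 3': [7, -6, 3]
After 'mul': [7, -18]
After 'push 1': [7, -18, 1]
After 'add': [7, -17]
After 'push 3': [7, -17, 3]
After 'mul': [7, -51]
After 'push 20': [7, -51, 20]
After 'neg': [7, -51, -20]
After 'push 4': [7, -51, -20, 4]
After 'push 17': [7, -51, -20, 4, 17]
After 'lt': [7, -51, -20, 1]
After 'add': [7, -51, -19]
After 'push 12': [7, -51, -19, 12]
After 'neg': [7, -51, -19, -12]

Answer: [7, -51, -19, -12]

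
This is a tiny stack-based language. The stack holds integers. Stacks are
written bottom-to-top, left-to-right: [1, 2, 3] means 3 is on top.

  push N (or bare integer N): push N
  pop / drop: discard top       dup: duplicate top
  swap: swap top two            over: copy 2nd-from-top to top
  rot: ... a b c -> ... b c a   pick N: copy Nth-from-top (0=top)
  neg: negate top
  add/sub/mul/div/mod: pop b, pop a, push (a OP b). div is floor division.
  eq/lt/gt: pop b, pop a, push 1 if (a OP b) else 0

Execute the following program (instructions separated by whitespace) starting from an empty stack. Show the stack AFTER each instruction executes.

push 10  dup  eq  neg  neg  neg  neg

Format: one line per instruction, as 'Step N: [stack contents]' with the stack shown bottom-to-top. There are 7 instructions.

Step 1: [10]
Step 2: [10, 10]
Step 3: [1]
Step 4: [-1]
Step 5: [1]
Step 6: [-1]
Step 7: [1]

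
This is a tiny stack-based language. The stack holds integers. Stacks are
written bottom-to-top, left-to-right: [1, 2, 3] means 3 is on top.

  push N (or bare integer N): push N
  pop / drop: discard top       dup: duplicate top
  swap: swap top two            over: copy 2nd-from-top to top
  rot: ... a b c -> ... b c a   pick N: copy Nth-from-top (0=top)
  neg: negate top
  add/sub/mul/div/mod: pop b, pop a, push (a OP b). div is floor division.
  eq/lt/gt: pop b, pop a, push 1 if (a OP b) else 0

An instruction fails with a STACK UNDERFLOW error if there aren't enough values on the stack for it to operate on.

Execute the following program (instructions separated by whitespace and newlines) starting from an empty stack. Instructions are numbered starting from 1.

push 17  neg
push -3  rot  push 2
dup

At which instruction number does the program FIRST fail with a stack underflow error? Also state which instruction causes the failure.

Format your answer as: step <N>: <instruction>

Answer: step 4: rot

Derivation:
Step 1 ('push 17'): stack = [17], depth = 1
Step 2 ('neg'): stack = [-17], depth = 1
Step 3 ('push -3'): stack = [-17, -3], depth = 2
Step 4 ('rot'): needs 3 value(s) but depth is 2 — STACK UNDERFLOW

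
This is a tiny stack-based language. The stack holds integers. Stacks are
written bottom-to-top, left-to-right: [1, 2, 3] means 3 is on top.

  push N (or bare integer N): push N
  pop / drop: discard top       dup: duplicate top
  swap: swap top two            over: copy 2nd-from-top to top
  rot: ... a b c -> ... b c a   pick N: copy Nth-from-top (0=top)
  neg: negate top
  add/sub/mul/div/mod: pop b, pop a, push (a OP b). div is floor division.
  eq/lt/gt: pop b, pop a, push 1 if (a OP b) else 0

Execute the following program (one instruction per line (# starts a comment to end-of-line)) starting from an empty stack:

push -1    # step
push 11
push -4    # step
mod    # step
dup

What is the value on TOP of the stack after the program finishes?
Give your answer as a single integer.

After 'push -1': [-1]
After 'push 11': [-1, 11]
After 'push -4': [-1, 11, -4]
After 'mod': [-1, -1]
After 'dup': [-1, -1, -1]

Answer: -1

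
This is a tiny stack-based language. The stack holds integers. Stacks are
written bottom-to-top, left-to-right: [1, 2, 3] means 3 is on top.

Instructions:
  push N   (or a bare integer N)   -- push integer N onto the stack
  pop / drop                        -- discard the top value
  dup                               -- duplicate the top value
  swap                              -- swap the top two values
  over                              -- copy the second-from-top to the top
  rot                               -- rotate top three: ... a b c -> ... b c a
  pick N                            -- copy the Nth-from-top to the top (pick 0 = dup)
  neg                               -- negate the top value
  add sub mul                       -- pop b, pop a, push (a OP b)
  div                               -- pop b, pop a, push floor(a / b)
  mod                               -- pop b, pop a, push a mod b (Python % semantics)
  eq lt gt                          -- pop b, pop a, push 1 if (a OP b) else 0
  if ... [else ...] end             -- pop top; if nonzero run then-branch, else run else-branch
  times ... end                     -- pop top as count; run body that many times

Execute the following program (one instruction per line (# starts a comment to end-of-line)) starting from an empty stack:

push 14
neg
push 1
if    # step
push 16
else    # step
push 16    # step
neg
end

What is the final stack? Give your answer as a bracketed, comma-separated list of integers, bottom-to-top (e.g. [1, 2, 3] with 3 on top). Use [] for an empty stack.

Answer: [-14, 16]

Derivation:
After 'push 14': [14]
After 'neg': [-14]
After 'push 1': [-14, 1]
After 'if': [-14]
After 'push 16': [-14, 16]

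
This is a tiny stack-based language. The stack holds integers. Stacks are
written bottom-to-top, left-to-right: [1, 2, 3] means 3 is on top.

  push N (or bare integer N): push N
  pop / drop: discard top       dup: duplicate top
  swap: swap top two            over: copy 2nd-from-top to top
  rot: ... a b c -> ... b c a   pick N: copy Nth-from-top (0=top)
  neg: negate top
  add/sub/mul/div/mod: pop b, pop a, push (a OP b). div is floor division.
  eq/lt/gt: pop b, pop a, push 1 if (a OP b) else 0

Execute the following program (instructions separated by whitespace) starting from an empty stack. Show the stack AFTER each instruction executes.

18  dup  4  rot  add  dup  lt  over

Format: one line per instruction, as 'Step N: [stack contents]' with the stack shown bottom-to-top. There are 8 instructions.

Step 1: [18]
Step 2: [18, 18]
Step 3: [18, 18, 4]
Step 4: [18, 4, 18]
Step 5: [18, 22]
Step 6: [18, 22, 22]
Step 7: [18, 0]
Step 8: [18, 0, 18]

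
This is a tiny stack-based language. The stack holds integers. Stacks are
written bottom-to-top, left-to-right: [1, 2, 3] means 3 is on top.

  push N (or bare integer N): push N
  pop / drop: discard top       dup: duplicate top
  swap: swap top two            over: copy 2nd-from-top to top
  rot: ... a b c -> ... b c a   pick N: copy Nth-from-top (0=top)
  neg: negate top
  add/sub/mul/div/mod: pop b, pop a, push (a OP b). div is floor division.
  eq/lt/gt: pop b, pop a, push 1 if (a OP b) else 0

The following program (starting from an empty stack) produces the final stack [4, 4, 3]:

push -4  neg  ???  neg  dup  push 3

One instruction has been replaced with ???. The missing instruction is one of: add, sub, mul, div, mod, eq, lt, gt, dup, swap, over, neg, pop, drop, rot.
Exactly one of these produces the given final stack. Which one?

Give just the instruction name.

Stack before ???: [4]
Stack after ???:  [-4]
The instruction that transforms [4] -> [-4] is: neg

Answer: neg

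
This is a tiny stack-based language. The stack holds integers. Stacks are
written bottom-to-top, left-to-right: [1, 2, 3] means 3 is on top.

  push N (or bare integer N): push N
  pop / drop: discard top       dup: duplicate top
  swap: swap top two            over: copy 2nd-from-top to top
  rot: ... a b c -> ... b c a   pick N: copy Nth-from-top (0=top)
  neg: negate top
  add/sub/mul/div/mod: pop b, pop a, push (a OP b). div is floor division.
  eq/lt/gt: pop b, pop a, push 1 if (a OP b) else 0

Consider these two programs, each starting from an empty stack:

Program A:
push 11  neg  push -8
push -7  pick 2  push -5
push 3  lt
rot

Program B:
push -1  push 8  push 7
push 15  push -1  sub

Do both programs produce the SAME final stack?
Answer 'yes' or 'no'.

Program A trace:
  After 'push 11': [11]
  After 'neg': [-11]
  After 'push -8': [-11, -8]
  After 'push -7': [-11, -8, -7]
  After 'pick 2': [-11, -8, -7, -11]
  After 'push -5': [-11, -8, -7, -11, -5]
  After 'push 3': [-11, -8, -7, -11, -5, 3]
  After 'lt': [-11, -8, -7, -11, 1]
  After 'rot': [-11, -8, -11, 1, -7]
Program A final stack: [-11, -8, -11, 1, -7]

Program B trace:
  After 'push -1': [-1]
  After 'push 8': [-1, 8]
  After 'push 7': [-1, 8, 7]
  After 'push 15': [-1, 8, 7, 15]
  After 'push -1': [-1, 8, 7, 15, -1]
  After 'sub': [-1, 8, 7, 16]
Program B final stack: [-1, 8, 7, 16]
Same: no

Answer: no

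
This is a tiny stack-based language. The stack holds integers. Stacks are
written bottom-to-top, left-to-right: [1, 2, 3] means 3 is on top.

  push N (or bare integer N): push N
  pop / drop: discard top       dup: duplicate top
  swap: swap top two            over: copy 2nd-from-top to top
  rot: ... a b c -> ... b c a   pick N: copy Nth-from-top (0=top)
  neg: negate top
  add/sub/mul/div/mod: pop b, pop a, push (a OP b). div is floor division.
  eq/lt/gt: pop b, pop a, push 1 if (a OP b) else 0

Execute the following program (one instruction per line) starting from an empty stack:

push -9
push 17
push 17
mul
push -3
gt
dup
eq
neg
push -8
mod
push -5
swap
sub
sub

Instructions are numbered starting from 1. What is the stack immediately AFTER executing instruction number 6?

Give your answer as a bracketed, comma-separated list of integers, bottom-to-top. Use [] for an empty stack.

Step 1 ('push -9'): [-9]
Step 2 ('push 17'): [-9, 17]
Step 3 ('push 17'): [-9, 17, 17]
Step 4 ('mul'): [-9, 289]
Step 5 ('push -3'): [-9, 289, -3]
Step 6 ('gt'): [-9, 1]

Answer: [-9, 1]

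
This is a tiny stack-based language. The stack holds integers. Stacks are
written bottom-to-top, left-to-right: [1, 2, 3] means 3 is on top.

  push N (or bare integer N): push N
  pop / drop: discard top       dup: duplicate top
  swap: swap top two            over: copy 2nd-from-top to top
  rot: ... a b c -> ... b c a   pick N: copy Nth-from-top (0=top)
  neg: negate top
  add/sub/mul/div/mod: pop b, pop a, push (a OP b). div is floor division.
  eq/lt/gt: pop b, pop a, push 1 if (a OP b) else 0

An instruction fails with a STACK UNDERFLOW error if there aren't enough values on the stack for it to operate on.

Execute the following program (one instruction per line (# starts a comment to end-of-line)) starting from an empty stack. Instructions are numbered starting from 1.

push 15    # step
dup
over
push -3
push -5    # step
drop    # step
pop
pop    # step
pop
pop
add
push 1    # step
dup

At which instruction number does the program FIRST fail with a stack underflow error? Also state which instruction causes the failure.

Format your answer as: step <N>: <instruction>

Answer: step 11: add

Derivation:
Step 1 ('push 15'): stack = [15], depth = 1
Step 2 ('dup'): stack = [15, 15], depth = 2
Step 3 ('over'): stack = [15, 15, 15], depth = 3
Step 4 ('push -3'): stack = [15, 15, 15, -3], depth = 4
Step 5 ('push -5'): stack = [15, 15, 15, -3, -5], depth = 5
Step 6 ('drop'): stack = [15, 15, 15, -3], depth = 4
Step 7 ('pop'): stack = [15, 15, 15], depth = 3
Step 8 ('pop'): stack = [15, 15], depth = 2
Step 9 ('pop'): stack = [15], depth = 1
Step 10 ('pop'): stack = [], depth = 0
Step 11 ('add'): needs 2 value(s) but depth is 0 — STACK UNDERFLOW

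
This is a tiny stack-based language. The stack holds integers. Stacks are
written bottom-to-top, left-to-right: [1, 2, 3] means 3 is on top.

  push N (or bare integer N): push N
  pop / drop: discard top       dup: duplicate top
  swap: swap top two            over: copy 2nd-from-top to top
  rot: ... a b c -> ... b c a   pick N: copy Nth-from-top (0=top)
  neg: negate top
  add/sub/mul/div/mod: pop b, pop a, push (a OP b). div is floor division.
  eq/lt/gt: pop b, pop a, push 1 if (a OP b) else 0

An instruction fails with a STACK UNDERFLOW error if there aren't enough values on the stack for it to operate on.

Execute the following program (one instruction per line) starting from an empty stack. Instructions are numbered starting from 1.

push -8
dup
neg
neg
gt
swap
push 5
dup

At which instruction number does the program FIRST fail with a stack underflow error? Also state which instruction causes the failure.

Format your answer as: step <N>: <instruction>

Step 1 ('push -8'): stack = [-8], depth = 1
Step 2 ('dup'): stack = [-8, -8], depth = 2
Step 3 ('neg'): stack = [-8, 8], depth = 2
Step 4 ('neg'): stack = [-8, -8], depth = 2
Step 5 ('gt'): stack = [0], depth = 1
Step 6 ('swap'): needs 2 value(s) but depth is 1 — STACK UNDERFLOW

Answer: step 6: swap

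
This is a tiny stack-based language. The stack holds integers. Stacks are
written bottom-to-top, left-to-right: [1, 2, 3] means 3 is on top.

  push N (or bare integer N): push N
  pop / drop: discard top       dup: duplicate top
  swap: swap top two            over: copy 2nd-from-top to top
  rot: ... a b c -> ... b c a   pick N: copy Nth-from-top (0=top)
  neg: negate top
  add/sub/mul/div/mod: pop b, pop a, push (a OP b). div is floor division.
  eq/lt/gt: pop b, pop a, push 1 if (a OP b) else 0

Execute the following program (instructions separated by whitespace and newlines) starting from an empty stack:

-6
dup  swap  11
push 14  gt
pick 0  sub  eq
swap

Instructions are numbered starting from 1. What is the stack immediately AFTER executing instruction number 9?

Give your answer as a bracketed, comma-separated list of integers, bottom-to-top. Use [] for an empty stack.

Answer: [-6, 0]

Derivation:
Step 1 ('-6'): [-6]
Step 2 ('dup'): [-6, -6]
Step 3 ('swap'): [-6, -6]
Step 4 ('11'): [-6, -6, 11]
Step 5 ('push 14'): [-6, -6, 11, 14]
Step 6 ('gt'): [-6, -6, 0]
Step 7 ('pick 0'): [-6, -6, 0, 0]
Step 8 ('sub'): [-6, -6, 0]
Step 9 ('eq'): [-6, 0]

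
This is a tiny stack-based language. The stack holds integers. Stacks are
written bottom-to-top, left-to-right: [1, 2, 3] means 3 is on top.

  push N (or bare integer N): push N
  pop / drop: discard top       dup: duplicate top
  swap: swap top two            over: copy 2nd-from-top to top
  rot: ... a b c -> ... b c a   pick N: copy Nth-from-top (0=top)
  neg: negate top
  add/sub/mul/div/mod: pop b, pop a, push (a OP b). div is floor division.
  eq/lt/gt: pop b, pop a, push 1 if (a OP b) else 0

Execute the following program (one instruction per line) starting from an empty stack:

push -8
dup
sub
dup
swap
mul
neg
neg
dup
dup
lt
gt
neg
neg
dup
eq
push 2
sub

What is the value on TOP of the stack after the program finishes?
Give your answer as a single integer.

Answer: -1

Derivation:
After 'push -8': [-8]
After 'dup': [-8, -8]
After 'sub': [0]
After 'dup': [0, 0]
After 'swap': [0, 0]
After 'mul': [0]
After 'neg': [0]
After 'neg': [0]
After 'dup': [0, 0]
After 'dup': [0, 0, 0]
After 'lt': [0, 0]
After 'gt': [0]
After 'neg': [0]
After 'neg': [0]
After 'dup': [0, 0]
After 'eq': [1]
After 'push 2': [1, 2]
After 'sub': [-1]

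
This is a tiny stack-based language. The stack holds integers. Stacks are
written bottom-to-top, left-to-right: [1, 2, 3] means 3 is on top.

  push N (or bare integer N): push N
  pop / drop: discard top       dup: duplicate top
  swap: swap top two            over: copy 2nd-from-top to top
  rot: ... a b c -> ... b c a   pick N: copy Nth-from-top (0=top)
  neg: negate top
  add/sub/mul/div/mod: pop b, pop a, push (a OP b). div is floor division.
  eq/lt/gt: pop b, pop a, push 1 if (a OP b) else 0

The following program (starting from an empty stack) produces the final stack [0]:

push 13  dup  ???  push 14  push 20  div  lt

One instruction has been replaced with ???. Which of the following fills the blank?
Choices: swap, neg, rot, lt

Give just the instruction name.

Stack before ???: [13, 13]
Stack after ???:  [0]
Checking each choice:
  swap: produces [13, 0]
  neg: produces [13, 1]
  rot: stack underflow (need 3, have 2)
  lt: MATCH


Answer: lt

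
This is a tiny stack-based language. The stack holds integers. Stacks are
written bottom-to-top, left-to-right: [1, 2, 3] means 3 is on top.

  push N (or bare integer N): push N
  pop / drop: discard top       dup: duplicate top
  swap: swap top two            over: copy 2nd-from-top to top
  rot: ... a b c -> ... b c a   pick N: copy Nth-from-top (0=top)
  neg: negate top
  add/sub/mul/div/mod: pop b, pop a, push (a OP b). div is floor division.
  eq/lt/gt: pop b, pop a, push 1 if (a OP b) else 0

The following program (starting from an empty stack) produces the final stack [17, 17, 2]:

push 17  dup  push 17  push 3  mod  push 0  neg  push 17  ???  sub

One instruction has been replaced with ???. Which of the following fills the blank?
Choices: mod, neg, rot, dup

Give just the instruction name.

Stack before ???: [17, 17, 2, 0, 17]
Stack after ???:  [17, 17, 2, 0]
Checking each choice:
  mod: MATCH
  neg: produces [17, 17, 2, 17]
  rot: produces [17, 17, 0, 15]
  dup: produces [17, 17, 2, 0, 0]


Answer: mod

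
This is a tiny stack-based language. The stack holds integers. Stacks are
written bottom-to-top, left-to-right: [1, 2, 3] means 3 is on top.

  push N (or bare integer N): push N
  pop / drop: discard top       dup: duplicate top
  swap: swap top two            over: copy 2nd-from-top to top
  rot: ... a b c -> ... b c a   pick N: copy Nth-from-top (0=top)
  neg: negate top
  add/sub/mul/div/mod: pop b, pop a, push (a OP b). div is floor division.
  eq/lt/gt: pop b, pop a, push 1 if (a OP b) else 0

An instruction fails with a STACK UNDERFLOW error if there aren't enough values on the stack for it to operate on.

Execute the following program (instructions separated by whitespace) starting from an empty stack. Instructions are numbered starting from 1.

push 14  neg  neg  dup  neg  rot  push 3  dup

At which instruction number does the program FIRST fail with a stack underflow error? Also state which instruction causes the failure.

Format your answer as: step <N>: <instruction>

Step 1 ('push 14'): stack = [14], depth = 1
Step 2 ('neg'): stack = [-14], depth = 1
Step 3 ('neg'): stack = [14], depth = 1
Step 4 ('dup'): stack = [14, 14], depth = 2
Step 5 ('neg'): stack = [14, -14], depth = 2
Step 6 ('rot'): needs 3 value(s) but depth is 2 — STACK UNDERFLOW

Answer: step 6: rot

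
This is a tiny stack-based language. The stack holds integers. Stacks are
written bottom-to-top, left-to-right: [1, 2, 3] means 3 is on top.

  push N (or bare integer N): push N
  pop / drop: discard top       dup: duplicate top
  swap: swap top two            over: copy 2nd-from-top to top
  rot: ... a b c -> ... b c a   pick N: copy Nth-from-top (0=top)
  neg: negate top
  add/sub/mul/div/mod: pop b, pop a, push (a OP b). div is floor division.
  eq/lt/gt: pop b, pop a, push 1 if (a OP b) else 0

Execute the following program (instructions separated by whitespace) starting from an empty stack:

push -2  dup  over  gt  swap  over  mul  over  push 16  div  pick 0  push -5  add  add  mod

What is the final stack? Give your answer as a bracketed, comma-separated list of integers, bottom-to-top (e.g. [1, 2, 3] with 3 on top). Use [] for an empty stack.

After 'push -2': [-2]
After 'dup': [-2, -2]
After 'over': [-2, -2, -2]
After 'gt': [-2, 0]
After 'swap': [0, -2]
After 'over': [0, -2, 0]
After 'mul': [0, 0]
After 'over': [0, 0, 0]
After 'push 16': [0, 0, 0, 16]
After 'div': [0, 0, 0]
After 'pick 0': [0, 0, 0, 0]
After 'push -5': [0, 0, 0, 0, -5]
After 'add': [0, 0, 0, -5]
After 'add': [0, 0, -5]
After 'mod': [0, 0]

Answer: [0, 0]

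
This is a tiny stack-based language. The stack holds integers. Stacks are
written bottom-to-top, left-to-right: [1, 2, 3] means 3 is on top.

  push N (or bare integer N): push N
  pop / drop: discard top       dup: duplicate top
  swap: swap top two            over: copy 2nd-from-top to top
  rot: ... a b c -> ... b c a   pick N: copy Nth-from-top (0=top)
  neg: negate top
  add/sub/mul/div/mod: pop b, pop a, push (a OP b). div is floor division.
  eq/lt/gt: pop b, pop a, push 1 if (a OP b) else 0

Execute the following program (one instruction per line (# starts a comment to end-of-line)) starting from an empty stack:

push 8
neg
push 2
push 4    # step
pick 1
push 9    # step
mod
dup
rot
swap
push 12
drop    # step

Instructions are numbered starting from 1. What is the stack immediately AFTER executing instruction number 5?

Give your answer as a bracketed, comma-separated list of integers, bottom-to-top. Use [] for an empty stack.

Step 1 ('push 8'): [8]
Step 2 ('neg'): [-8]
Step 3 ('push 2'): [-8, 2]
Step 4 ('push 4'): [-8, 2, 4]
Step 5 ('pick 1'): [-8, 2, 4, 2]

Answer: [-8, 2, 4, 2]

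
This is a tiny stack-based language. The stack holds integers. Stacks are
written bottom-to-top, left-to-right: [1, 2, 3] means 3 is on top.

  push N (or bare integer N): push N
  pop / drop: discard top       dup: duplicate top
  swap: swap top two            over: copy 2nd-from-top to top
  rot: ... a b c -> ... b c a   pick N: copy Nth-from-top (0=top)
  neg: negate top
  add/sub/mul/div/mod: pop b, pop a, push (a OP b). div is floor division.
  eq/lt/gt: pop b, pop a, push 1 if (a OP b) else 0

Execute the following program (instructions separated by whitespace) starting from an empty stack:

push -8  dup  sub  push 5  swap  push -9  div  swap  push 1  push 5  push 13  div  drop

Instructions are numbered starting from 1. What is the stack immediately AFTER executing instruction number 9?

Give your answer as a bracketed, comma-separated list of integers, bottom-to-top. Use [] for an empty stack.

Step 1 ('push -8'): [-8]
Step 2 ('dup'): [-8, -8]
Step 3 ('sub'): [0]
Step 4 ('push 5'): [0, 5]
Step 5 ('swap'): [5, 0]
Step 6 ('push -9'): [5, 0, -9]
Step 7 ('div'): [5, 0]
Step 8 ('swap'): [0, 5]
Step 9 ('push 1'): [0, 5, 1]

Answer: [0, 5, 1]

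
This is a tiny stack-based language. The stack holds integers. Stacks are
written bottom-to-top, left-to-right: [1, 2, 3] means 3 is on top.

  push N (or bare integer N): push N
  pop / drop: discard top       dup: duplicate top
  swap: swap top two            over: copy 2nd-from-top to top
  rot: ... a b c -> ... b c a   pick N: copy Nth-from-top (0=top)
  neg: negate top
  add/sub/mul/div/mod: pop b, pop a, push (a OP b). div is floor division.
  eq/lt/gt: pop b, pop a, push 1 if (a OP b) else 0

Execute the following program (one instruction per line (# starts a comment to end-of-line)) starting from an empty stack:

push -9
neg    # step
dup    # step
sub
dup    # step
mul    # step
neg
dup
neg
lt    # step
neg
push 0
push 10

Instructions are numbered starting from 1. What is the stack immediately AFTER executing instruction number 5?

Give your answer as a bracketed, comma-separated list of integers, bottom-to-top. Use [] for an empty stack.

Answer: [0, 0]

Derivation:
Step 1 ('push -9'): [-9]
Step 2 ('neg'): [9]
Step 3 ('dup'): [9, 9]
Step 4 ('sub'): [0]
Step 5 ('dup'): [0, 0]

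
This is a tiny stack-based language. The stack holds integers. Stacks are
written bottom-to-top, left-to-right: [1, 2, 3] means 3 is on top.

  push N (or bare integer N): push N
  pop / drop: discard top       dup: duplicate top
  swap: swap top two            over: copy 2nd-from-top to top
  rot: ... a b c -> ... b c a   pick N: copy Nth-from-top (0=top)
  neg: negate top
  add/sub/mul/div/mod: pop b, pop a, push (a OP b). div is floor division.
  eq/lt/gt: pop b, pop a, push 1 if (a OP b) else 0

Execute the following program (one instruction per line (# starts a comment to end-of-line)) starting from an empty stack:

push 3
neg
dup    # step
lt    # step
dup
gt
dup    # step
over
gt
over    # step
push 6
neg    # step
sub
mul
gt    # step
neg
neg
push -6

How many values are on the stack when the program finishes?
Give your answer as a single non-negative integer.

After 'push 3': stack = [3] (depth 1)
After 'neg': stack = [-3] (depth 1)
After 'dup': stack = [-3, -3] (depth 2)
After 'lt': stack = [0] (depth 1)
After 'dup': stack = [0, 0] (depth 2)
After 'gt': stack = [0] (depth 1)
After 'dup': stack = [0, 0] (depth 2)
After 'over': stack = [0, 0, 0] (depth 3)
After 'gt': stack = [0, 0] (depth 2)
After 'over': stack = [0, 0, 0] (depth 3)
After 'push 6': stack = [0, 0, 0, 6] (depth 4)
After 'neg': stack = [0, 0, 0, -6] (depth 4)
After 'sub': stack = [0, 0, 6] (depth 3)
After 'mul': stack = [0, 0] (depth 2)
After 'gt': stack = [0] (depth 1)
After 'neg': stack = [0] (depth 1)
After 'neg': stack = [0] (depth 1)
After 'push -6': stack = [0, -6] (depth 2)

Answer: 2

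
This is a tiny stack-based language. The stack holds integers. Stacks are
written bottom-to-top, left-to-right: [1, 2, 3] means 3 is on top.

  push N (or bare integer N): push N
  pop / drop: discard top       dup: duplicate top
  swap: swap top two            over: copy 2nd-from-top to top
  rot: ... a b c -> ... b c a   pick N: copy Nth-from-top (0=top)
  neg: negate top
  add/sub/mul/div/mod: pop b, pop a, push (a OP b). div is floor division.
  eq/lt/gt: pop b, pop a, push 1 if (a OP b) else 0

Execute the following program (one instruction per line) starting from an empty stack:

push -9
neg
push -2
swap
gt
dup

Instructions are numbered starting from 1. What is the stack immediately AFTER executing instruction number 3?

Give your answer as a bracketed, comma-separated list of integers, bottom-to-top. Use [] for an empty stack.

Answer: [9, -2]

Derivation:
Step 1 ('push -9'): [-9]
Step 2 ('neg'): [9]
Step 3 ('push -2'): [9, -2]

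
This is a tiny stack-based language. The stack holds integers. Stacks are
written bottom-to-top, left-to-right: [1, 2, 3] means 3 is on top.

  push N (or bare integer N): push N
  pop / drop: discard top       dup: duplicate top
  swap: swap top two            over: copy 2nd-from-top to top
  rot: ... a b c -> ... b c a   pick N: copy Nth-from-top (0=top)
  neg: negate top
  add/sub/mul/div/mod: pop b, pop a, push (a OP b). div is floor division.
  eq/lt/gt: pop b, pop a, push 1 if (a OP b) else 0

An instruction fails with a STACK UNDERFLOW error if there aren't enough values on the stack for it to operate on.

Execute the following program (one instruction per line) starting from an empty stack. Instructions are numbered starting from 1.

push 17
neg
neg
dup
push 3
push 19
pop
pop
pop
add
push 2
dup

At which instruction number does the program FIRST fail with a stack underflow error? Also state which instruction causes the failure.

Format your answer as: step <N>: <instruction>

Step 1 ('push 17'): stack = [17], depth = 1
Step 2 ('neg'): stack = [-17], depth = 1
Step 3 ('neg'): stack = [17], depth = 1
Step 4 ('dup'): stack = [17, 17], depth = 2
Step 5 ('push 3'): stack = [17, 17, 3], depth = 3
Step 6 ('push 19'): stack = [17, 17, 3, 19], depth = 4
Step 7 ('pop'): stack = [17, 17, 3], depth = 3
Step 8 ('pop'): stack = [17, 17], depth = 2
Step 9 ('pop'): stack = [17], depth = 1
Step 10 ('add'): needs 2 value(s) but depth is 1 — STACK UNDERFLOW

Answer: step 10: add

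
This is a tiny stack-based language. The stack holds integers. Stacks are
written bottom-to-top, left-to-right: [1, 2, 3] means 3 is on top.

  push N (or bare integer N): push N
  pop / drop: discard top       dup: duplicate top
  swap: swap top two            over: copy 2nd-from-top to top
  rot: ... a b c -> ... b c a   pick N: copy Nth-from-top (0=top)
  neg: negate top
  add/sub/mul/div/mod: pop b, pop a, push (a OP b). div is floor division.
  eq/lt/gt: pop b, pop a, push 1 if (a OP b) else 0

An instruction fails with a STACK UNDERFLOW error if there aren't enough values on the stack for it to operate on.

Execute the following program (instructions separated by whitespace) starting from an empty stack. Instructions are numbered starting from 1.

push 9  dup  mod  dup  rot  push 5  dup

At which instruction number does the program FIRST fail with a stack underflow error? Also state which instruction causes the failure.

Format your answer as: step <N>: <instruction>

Step 1 ('push 9'): stack = [9], depth = 1
Step 2 ('dup'): stack = [9, 9], depth = 2
Step 3 ('mod'): stack = [0], depth = 1
Step 4 ('dup'): stack = [0, 0], depth = 2
Step 5 ('rot'): needs 3 value(s) but depth is 2 — STACK UNDERFLOW

Answer: step 5: rot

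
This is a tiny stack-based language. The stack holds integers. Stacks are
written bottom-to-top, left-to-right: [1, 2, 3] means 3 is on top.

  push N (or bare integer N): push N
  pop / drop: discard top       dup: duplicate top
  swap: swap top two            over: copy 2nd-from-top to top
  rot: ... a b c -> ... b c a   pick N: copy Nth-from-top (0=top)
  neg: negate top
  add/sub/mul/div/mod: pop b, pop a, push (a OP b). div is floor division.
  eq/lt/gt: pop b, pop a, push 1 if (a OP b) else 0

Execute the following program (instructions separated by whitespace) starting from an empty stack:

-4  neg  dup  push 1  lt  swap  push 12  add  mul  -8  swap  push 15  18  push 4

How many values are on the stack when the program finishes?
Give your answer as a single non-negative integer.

After 'push -4': stack = [-4] (depth 1)
After 'neg': stack = [4] (depth 1)
After 'dup': stack = [4, 4] (depth 2)
After 'push 1': stack = [4, 4, 1] (depth 3)
After 'lt': stack = [4, 0] (depth 2)
After 'swap': stack = [0, 4] (depth 2)
After 'push 12': stack = [0, 4, 12] (depth 3)
After 'add': stack = [0, 16] (depth 2)
After 'mul': stack = [0] (depth 1)
After 'push -8': stack = [0, -8] (depth 2)
After 'swap': stack = [-8, 0] (depth 2)
After 'push 15': stack = [-8, 0, 15] (depth 3)
After 'push 18': stack = [-8, 0, 15, 18] (depth 4)
After 'push 4': stack = [-8, 0, 15, 18, 4] (depth 5)

Answer: 5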